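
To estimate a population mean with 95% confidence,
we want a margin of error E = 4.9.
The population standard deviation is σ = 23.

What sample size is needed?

Answer: n = 85

Derivation:
z_0.025 = 1.960
n = (z×σ/E)² = (1.960×23/4.9)²
n = 84.6400
Round up: n = 85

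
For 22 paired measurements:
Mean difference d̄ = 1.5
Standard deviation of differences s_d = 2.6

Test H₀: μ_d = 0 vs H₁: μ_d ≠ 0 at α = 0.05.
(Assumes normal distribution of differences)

Answer: t = 2.7061, reject H₀

Derivation:
df = n - 1 = 21
SE = s_d/√n = 2.6/√22 = 0.5543
t = d̄/SE = 1.5/0.5543 = 2.7061
Critical value: t_{0.025,21} = ±2.080
p-value ≈ 0.0132
Decision: reject H₀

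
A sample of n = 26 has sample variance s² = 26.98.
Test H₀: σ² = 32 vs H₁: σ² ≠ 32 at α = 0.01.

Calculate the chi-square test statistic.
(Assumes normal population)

Answer: χ² = 21.0781, fail to reject H₀

Derivation:
df = n - 1 = 25
χ² = (n-1)s²/σ₀² = 25×26.98/32 = 21.0781
Critical values: χ²_{0.995,25} = 10.520, χ²_{0.005,25} = 46.928
Rejection region: χ² < 10.520 or χ² > 46.928
Decision: fail to reject H₀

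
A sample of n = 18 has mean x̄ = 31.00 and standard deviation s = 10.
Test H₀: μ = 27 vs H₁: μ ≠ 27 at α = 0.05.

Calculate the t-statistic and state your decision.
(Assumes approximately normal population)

df = n - 1 = 17
SE = s/√n = 10/√18 = 2.3570
t = (x̄ - μ₀)/SE = (31.00 - 27)/2.3570 = 1.6971
Critical value: t_{0.025,17} = ±2.110
p-value ≈ 0.1079
Decision: fail to reject H₀

Answer: t = 1.6971, fail to reject H₀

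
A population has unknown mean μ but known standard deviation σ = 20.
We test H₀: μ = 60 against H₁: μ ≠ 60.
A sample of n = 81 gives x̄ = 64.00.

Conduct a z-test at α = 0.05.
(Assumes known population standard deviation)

Standard error: SE = σ/√n = 20/√81 = 2.2222
z-statistic: z = (x̄ - μ₀)/SE = (64.00 - 60)/2.2222 = 1.8000
Critical value: ±1.960
p-value = 0.0719
Decision: fail to reject H₀

Answer: z = 1.8000, fail to reject H₀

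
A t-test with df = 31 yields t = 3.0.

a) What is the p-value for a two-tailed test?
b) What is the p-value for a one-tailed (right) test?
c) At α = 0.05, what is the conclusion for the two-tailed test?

Using t-distribution with df = 31:
a) Two-tailed: p = 2×P(T > 3.0) = 0.0053
b) One-tailed: p = P(T > 3.0) = 0.0026
c) 0.0053 < 0.05, reject H₀

Answer: a) 0.0053, b) 0.0026, c) reject H₀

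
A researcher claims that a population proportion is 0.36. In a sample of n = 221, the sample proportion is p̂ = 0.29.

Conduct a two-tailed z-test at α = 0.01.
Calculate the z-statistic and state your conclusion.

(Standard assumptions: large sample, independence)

Answer: z = -2.1680, fail to reject H₀

Derivation:
H₀: p = 0.36, H₁: p ≠ 0.36
Standard error: SE = √(p₀(1-p₀)/n) = √(0.36×0.64/221) = 0.032288
z-statistic: z = (p̂ - p₀)/SE = (0.29 - 0.36)/0.032288 = -2.1680
Critical value: z_0.005 = ±2.576
p-value = 0.0302
Decision: fail to reject H₀ at α = 0.01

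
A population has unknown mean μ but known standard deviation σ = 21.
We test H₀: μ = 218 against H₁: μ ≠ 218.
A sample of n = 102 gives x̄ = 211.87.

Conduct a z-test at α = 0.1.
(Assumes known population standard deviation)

Standard error: SE = σ/√n = 21/√102 = 2.0793
z-statistic: z = (x̄ - μ₀)/SE = (211.87 - 218)/2.0793 = -2.9481
Critical value: ±1.645
p-value = 0.0032
Decision: reject H₀

Answer: z = -2.9481, reject H₀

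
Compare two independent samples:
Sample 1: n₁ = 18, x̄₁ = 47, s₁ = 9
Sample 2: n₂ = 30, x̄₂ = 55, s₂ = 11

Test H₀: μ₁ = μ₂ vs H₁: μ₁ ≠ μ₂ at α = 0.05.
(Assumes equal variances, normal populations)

Pooled variance: s²_p = [17×9² + 29×11²]/(46) = 106.2174
s_p = 10.3062
SE = s_p×√(1/n₁ + 1/n₂) = 10.3062×√(1/18 + 1/30) = 3.0727
t = (x̄₁ - x̄₂)/SE = (47 - 55)/3.0727 = -2.6036
df = 46, t-critical = ±2.013
Decision: reject H₀

Answer: t = -2.6036, reject H₀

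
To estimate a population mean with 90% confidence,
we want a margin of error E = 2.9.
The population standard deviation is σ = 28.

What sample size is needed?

Answer: n = 253

Derivation:
z_0.05 = 1.645
n = (z×σ/E)² = (1.645×28/2.9)²
n = 252.2620
Round up: n = 253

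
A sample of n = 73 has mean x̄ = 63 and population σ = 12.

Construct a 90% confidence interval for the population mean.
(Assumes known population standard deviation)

Confidence level: 90%, α = 0.1
z_0.05 = 1.645
SE = σ/√n = 12/√73 = 1.4045
Margin of error = 1.645 × 1.4045 = 2.3104
CI: x̄ ± margin = 63 ± 2.3104
CI: (60.6896, 65.3104)

Answer: (60.6896, 65.3104)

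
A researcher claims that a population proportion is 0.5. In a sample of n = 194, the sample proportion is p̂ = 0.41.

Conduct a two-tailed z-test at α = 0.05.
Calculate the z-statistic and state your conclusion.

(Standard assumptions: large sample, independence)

H₀: p = 0.5, H₁: p ≠ 0.5
Standard error: SE = √(p₀(1-p₀)/n) = √(0.5×0.5/194) = 0.035898
z-statistic: z = (p̂ - p₀)/SE = (0.41 - 0.5)/0.035898 = -2.5071
Critical value: z_0.025 = ±1.960
p-value = 0.0122
Decision: reject H₀ at α = 0.05

Answer: z = -2.5071, reject H₀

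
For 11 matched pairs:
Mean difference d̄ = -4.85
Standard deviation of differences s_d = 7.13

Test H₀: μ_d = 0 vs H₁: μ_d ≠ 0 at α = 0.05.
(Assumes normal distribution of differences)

df = n - 1 = 10
SE = s_d/√n = 7.13/√11 = 2.1498
t = d̄/SE = -4.85/2.1498 = -2.2560
Critical value: t_{0.025,10} = ±2.228
p-value ≈ 0.0477
Decision: reject H₀

Answer: t = -2.2560, reject H₀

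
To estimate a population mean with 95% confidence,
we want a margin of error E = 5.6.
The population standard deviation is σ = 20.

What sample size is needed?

Answer: n = 49

Derivation:
z_0.025 = 1.960
n = (z×σ/E)² = (1.960×20/5.6)²
n = 49.0000
Already a whole number: n = 49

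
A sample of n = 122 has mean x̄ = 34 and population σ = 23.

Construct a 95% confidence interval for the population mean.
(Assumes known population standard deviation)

Answer: (29.9187, 38.0813)

Derivation:
Confidence level: 95%, α = 0.05
z_0.025 = 1.960
SE = σ/√n = 23/√122 = 2.0823
Margin of error = 1.960 × 2.0823 = 4.0813
CI: x̄ ± margin = 34 ± 4.0813
CI: (29.9187, 38.0813)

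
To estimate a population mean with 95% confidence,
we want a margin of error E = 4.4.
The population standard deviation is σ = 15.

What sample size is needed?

z_0.025 = 1.960
n = (z×σ/E)² = (1.960×15/4.4)²
n = 44.6467
Round up: n = 45

Answer: n = 45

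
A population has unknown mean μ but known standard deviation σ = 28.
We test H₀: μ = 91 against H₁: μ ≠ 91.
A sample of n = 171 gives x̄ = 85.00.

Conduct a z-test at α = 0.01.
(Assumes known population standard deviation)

Answer: z = -2.8022, reject H₀

Derivation:
Standard error: SE = σ/√n = 28/√171 = 2.1412
z-statistic: z = (x̄ - μ₀)/SE = (85.00 - 91)/2.1412 = -2.8022
Critical value: ±2.576
p-value = 0.0051
Decision: reject H₀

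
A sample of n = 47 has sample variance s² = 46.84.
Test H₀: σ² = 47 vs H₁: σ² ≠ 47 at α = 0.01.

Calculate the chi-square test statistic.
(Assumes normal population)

Answer: χ² = 45.8434, fail to reject H₀

Derivation:
df = n - 1 = 46
χ² = (n-1)s²/σ₀² = 46×46.84/47 = 45.8434
Critical values: χ²_{0.995,46} = 25.041, χ²_{0.005,46} = 74.437
Rejection region: χ² < 25.041 or χ² > 74.437
Decision: fail to reject H₀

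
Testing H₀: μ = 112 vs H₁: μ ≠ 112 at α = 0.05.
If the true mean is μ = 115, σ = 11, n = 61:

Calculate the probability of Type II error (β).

Answer: β ≈ 0.4324

Derivation:
SE = σ/√n = 11/√61 = 1.4084
Critical values: μ₀ ± z_0.025×SE = 112 ± 1.960×1.4084
Acceptance region: (109.2395, 114.7605)
Under H₁ (μ = 115): z_high = (114.7605 - 115)/1.4084 = -0.1701, z_low = (109.2395 - 115)/1.4084 = -4.0901
β = P(not reject | H₁) = Φ(-0.1701) - Φ(-4.0901) ≈ 0.4324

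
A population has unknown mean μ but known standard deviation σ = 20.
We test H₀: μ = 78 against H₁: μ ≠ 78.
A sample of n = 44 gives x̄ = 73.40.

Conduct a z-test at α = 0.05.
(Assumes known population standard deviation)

Answer: z = -1.5257, fail to reject H₀

Derivation:
Standard error: SE = σ/√n = 20/√44 = 3.0151
z-statistic: z = (x̄ - μ₀)/SE = (73.40 - 78)/3.0151 = -1.5257
Critical value: ±1.960
p-value = 0.1271
Decision: fail to reject H₀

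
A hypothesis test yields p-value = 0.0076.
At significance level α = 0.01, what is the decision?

Answer: reject H₀

Derivation:
Compare p-value to α:
0.0076 < 0.01
Decision: reject H₀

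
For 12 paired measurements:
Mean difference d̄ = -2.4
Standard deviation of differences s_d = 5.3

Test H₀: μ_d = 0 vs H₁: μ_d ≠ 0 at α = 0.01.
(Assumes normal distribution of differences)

df = n - 1 = 11
SE = s_d/√n = 5.3/√12 = 1.5300
t = d̄/SE = -2.4/1.5300 = -1.5686
Critical value: t_{0.005,11} = ±3.106
p-value ≈ 0.1450
Decision: fail to reject H₀

Answer: t = -1.5686, fail to reject H₀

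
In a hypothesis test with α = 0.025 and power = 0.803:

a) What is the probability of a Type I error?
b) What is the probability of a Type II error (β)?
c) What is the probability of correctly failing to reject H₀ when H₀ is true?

a) Type I error probability = α = 0.025
b) Power = P(reject H₀ | H₁ true) = 1 - β = 0.803, so Type II error probability = β = 1 - Power = 0.197
c) P(fail to reject H₀ | H₀ true) = 1 - α = 0.975

Answer: a) 0.025, b) 0.197, c) 0.975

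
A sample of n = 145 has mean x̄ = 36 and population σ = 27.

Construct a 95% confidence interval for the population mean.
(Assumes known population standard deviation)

Answer: (31.6053, 40.3947)

Derivation:
Confidence level: 95%, α = 0.05
z_0.025 = 1.960
SE = σ/√n = 27/√145 = 2.2422
Margin of error = 1.960 × 2.2422 = 4.3947
CI: x̄ ± margin = 36 ± 4.3947
CI: (31.6053, 40.3947)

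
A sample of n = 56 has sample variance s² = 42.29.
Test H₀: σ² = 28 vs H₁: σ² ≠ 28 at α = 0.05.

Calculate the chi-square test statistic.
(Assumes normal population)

Answer: χ² = 83.0696, reject H₀

Derivation:
df = n - 1 = 55
χ² = (n-1)s²/σ₀² = 55×42.29/28 = 83.0696
Critical values: χ²_{0.975,55} = 36.398, χ²_{0.025,55} = 77.380
Rejection region: χ² < 36.398 or χ² > 77.380
Decision: reject H₀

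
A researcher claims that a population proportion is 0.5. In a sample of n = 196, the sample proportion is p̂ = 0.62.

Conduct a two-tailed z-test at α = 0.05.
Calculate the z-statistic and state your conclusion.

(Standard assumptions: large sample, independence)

H₀: p = 0.5, H₁: p ≠ 0.5
Standard error: SE = √(p₀(1-p₀)/n) = √(0.5×0.5/196) = 0.035714
z-statistic: z = (p̂ - p₀)/SE = (0.62 - 0.5)/0.035714 = 3.3600
Critical value: z_0.025 = ±1.960
p-value = 0.0008
Decision: reject H₀ at α = 0.05

Answer: z = 3.3600, reject H₀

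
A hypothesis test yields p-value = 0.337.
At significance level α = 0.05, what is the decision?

Compare p-value to α:
0.337 ≥ 0.05
Decision: fail to reject H₀

Answer: fail to reject H₀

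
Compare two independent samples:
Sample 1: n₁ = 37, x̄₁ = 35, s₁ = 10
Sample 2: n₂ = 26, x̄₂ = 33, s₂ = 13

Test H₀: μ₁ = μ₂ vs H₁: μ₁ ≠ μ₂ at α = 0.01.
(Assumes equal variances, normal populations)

Answer: t = 0.6900, fail to reject H₀

Derivation:
Pooled variance: s²_p = [36×10² + 25×13²]/(61) = 128.2787
s_p = 11.3260
SE = s_p×√(1/n₁ + 1/n₂) = 11.3260×√(1/37 + 1/26) = 2.8984
t = (x̄₁ - x̄₂)/SE = (35 - 33)/2.8984 = 0.6900
df = 61, t-critical = ±2.659
Decision: fail to reject H₀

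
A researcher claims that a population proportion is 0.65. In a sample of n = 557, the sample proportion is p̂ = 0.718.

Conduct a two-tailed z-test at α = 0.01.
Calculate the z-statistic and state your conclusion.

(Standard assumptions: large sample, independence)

Answer: z = 3.3647, reject H₀

Derivation:
H₀: p = 0.65, H₁: p ≠ 0.65
Standard error: SE = √(p₀(1-p₀)/n) = √(0.65×0.35/557) = 0.020210
z-statistic: z = (p̂ - p₀)/SE = (0.718 - 0.65)/0.020210 = 3.3647
Critical value: z_0.005 = ±2.576
p-value = 0.0008
Decision: reject H₀ at α = 0.01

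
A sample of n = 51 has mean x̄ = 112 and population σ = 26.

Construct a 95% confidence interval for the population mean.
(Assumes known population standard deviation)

Confidence level: 95%, α = 0.05
z_0.025 = 1.960
SE = σ/√n = 26/√51 = 3.6407
Margin of error = 1.960 × 3.6407 = 7.1358
CI: x̄ ± margin = 112 ± 7.1358
CI: (104.8642, 119.1358)

Answer: (104.8642, 119.1358)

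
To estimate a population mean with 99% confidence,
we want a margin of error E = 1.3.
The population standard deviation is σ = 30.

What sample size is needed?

z_0.005 = 2.576
n = (z×σ/E)² = (2.576×30/1.3)²
n = 3533.8452
Round up: n = 3534

Answer: n = 3534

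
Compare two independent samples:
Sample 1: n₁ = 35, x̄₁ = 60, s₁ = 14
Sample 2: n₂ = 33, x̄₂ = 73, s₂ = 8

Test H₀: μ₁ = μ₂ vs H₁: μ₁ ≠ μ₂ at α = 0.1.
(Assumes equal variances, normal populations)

Pooled variance: s²_p = [34×14² + 32×8²]/(66) = 132.0000
s_p = 11.4891
SE = s_p×√(1/n₁ + 1/n₂) = 11.4891×√(1/35 + 1/33) = 2.7877
t = (x̄₁ - x̄₂)/SE = (60 - 73)/2.7877 = -4.6633
df = 66, t-critical = ±1.668
Decision: reject H₀

Answer: t = -4.6633, reject H₀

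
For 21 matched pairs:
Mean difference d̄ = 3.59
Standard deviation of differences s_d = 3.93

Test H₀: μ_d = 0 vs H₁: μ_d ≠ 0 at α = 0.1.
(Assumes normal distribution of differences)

df = n - 1 = 20
SE = s_d/√n = 3.93/√21 = 0.8576
t = d̄/SE = 3.59/0.8576 = 4.1861
Critical value: t_{0.05,20} = ±1.725
p-value ≈ 0.0005
Decision: reject H₀

Answer: t = 4.1861, reject H₀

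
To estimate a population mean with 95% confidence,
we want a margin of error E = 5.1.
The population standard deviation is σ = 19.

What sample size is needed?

z_0.025 = 1.960
n = (z×σ/E)² = (1.960×19/5.1)²
n = 53.3186
Round up: n = 54

Answer: n = 54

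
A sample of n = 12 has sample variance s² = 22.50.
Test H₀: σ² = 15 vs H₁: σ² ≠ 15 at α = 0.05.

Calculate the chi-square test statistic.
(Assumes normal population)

Answer: χ² = 16.5000, fail to reject H₀

Derivation:
df = n - 1 = 11
χ² = (n-1)s²/σ₀² = 11×22.50/15 = 16.5000
Critical values: χ²_{0.975,11} = 3.816, χ²_{0.025,11} = 21.920
Rejection region: χ² < 3.816 or χ² > 21.920
Decision: fail to reject H₀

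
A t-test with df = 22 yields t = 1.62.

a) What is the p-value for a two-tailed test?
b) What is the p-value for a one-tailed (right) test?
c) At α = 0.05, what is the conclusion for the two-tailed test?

Answer: a) 0.1195, b) 0.0597, c) fail to reject H₀

Derivation:
Using t-distribution with df = 22:
a) Two-tailed: p = 2×P(T > 1.62) = 0.1195
b) One-tailed: p = P(T > 1.62) = 0.0597
c) 0.1195 ≥ 0.05, fail to reject H₀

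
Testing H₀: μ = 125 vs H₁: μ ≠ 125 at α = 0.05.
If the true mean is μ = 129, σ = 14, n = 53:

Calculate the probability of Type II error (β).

SE = σ/√n = 14/√53 = 1.9230
Critical values: μ₀ ± z_0.025×SE = 125 ± 1.960×1.9230
Acceptance region: (121.2309, 128.7691)
Under H₁ (μ = 129): z_high = (128.7691 - 129)/1.9230 = -0.1201, z_low = (121.2309 - 129)/1.9230 = -4.0401
β = P(not reject | H₁) = Φ(-0.1201) - Φ(-4.0401) ≈ 0.4522

Answer: β ≈ 0.4522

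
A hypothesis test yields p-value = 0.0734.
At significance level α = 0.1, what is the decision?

Compare p-value to α:
0.0734 < 0.1
Decision: reject H₀

Answer: reject H₀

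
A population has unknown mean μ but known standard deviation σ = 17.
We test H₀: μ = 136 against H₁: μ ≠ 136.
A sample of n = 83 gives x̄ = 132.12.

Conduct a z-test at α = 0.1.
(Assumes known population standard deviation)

Standard error: SE = σ/√n = 17/√83 = 1.8660
z-statistic: z = (x̄ - μ₀)/SE = (132.12 - 136)/1.8660 = -2.0793
Critical value: ±1.645
p-value = 0.0376
Decision: reject H₀

Answer: z = -2.0793, reject H₀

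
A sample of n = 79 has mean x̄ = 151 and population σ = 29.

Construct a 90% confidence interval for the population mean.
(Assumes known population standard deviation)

Confidence level: 90%, α = 0.1
z_0.05 = 1.645
SE = σ/√n = 29/√79 = 3.2628
Margin of error = 1.645 × 3.2628 = 5.3673
CI: x̄ ± margin = 151 ± 5.3673
CI: (145.6327, 156.3673)

Answer: (145.6327, 156.3673)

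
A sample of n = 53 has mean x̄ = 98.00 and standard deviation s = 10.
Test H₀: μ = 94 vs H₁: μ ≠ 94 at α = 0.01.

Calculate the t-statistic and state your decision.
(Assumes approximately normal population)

Answer: t = 2.9121, reject H₀

Derivation:
df = n - 1 = 52
SE = s/√n = 10/√53 = 1.3736
t = (x̄ - μ₀)/SE = (98.00 - 94)/1.3736 = 2.9121
Critical value: t_{0.005,52} = ±2.674
p-value ≈ 0.0053
Decision: reject H₀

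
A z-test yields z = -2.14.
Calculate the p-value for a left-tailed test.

For z = -2.14:
p = P(Z < -2.14) = Φ(-2.14) = 0.0162

Answer: p-value ≈ 0.0162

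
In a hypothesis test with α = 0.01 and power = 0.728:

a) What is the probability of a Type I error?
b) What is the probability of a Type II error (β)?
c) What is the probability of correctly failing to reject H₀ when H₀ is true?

a) Type I error probability = α = 0.01
b) Power = P(reject H₀ | H₁ true) = 1 - β = 0.728, so Type II error probability = β = 1 - Power = 0.272
c) P(fail to reject H₀ | H₀ true) = 1 - α = 0.99

Answer: a) 0.01, b) 0.272, c) 0.99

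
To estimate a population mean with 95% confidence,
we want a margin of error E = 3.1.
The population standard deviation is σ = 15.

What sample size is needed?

Answer: n = 90

Derivation:
z_0.025 = 1.960
n = (z×σ/E)² = (1.960×15/3.1)²
n = 89.9438
Round up: n = 90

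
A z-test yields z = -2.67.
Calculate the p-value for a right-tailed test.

Answer: p-value ≈ 0.9962

Derivation:
For z = -2.67:
p = P(Z > -2.67) = 1 - Φ(-2.67) = 0.9962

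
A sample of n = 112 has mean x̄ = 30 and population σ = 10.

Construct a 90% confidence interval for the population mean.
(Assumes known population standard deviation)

Answer: (28.4456, 31.5544)

Derivation:
Confidence level: 90%, α = 0.1
z_0.05 = 1.645
SE = σ/√n = 10/√112 = 0.9449
Margin of error = 1.645 × 0.9449 = 1.5544
CI: x̄ ± margin = 30 ± 1.5544
CI: (28.4456, 31.5544)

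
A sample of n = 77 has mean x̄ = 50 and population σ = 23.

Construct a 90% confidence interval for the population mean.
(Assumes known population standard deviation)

Answer: (45.6883, 54.3117)

Derivation:
Confidence level: 90%, α = 0.1
z_0.05 = 1.645
SE = σ/√n = 23/√77 = 2.6211
Margin of error = 1.645 × 2.6211 = 4.3117
CI: x̄ ± margin = 50 ± 4.3117
CI: (45.6883, 54.3117)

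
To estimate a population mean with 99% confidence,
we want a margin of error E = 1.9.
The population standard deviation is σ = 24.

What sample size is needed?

Answer: n = 1059

Derivation:
z_0.005 = 2.576
n = (z×σ/E)² = (2.576×24/1.9)²
n = 1058.7831
Round up: n = 1059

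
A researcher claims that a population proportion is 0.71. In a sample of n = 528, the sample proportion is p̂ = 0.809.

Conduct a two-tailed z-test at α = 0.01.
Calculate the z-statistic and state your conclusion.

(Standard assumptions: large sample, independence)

H₀: p = 0.71, H₁: p ≠ 0.71
Standard error: SE = √(p₀(1-p₀)/n) = √(0.71×0.29/528) = 0.019747
z-statistic: z = (p̂ - p₀)/SE = (0.809 - 0.71)/0.019747 = 5.0134
Critical value: z_0.005 = ±2.576
p-value < 0.0001
Decision: reject H₀ at α = 0.01

Answer: z = 5.0134, reject H₀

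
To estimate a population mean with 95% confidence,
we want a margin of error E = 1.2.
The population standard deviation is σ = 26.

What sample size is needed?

z_0.025 = 1.960
n = (z×σ/E)² = (1.960×26/1.2)²
n = 1803.4178
Round up: n = 1804

Answer: n = 1804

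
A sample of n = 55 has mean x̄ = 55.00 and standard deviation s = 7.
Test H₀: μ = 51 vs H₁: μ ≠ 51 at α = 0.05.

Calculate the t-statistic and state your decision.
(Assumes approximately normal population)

Answer: t = 4.2377, reject H₀

Derivation:
df = n - 1 = 54
SE = s/√n = 7/√55 = 0.9439
t = (x̄ - μ₀)/SE = (55.00 - 51)/0.9439 = 4.2377
Critical value: t_{0.025,54} = ±2.005
p-value ≈ 0.0001
Decision: reject H₀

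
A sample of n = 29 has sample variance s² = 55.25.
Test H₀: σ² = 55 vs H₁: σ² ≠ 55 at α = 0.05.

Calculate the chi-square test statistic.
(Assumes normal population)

Answer: χ² = 28.1273, fail to reject H₀

Derivation:
df = n - 1 = 28
χ² = (n-1)s²/σ₀² = 28×55.25/55 = 28.1273
Critical values: χ²_{0.975,28} = 15.308, χ²_{0.025,28} = 44.461
Rejection region: χ² < 15.308 or χ² > 44.461
Decision: fail to reject H₀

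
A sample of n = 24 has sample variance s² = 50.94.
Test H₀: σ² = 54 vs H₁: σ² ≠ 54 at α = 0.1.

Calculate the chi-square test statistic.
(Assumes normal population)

Answer: χ² = 21.6967, fail to reject H₀

Derivation:
df = n - 1 = 23
χ² = (n-1)s²/σ₀² = 23×50.94/54 = 21.6967
Critical values: χ²_{0.95,23} = 13.091, χ²_{0.05,23} = 35.172
Rejection region: χ² < 13.091 or χ² > 35.172
Decision: fail to reject H₀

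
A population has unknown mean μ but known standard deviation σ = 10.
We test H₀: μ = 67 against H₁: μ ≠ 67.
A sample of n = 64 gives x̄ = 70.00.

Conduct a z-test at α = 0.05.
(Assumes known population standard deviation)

Answer: z = 2.4000, reject H₀

Derivation:
Standard error: SE = σ/√n = 10/√64 = 1.2500
z-statistic: z = (x̄ - μ₀)/SE = (70.00 - 67)/1.2500 = 2.4000
Critical value: ±1.960
p-value = 0.0164
Decision: reject H₀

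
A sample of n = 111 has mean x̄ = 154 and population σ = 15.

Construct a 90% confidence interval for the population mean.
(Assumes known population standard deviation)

Confidence level: 90%, α = 0.1
z_0.05 = 1.645
SE = σ/√n = 15/√111 = 1.4237
Margin of error = 1.645 × 1.4237 = 2.3420
CI: x̄ ± margin = 154 ± 2.3420
CI: (151.6580, 156.3420)

Answer: (151.6580, 156.3420)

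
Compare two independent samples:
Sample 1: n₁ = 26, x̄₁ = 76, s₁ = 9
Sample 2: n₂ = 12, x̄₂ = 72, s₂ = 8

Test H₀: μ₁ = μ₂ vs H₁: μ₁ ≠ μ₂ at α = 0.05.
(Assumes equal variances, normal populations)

Pooled variance: s²_p = [25×9² + 11×8²]/(36) = 75.8056
s_p = 8.7066
SE = s_p×√(1/n₁ + 1/n₂) = 8.7066×√(1/26 + 1/12) = 3.0385
t = (x̄₁ - x̄₂)/SE = (76 - 72)/3.0385 = 1.3164
df = 36, t-critical = ±2.028
Decision: fail to reject H₀

Answer: t = 1.3164, fail to reject H₀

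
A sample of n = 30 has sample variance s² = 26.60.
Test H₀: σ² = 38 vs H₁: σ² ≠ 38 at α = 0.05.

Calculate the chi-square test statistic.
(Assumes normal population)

Answer: χ² = 20.3000, fail to reject H₀

Derivation:
df = n - 1 = 29
χ² = (n-1)s²/σ₀² = 29×26.60/38 = 20.3000
Critical values: χ²_{0.975,29} = 16.047, χ²_{0.025,29} = 45.722
Rejection region: χ² < 16.047 or χ² > 45.722
Decision: fail to reject H₀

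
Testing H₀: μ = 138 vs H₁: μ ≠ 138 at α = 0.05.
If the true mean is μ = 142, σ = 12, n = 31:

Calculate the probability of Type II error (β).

SE = σ/√n = 12/√31 = 2.1553
Critical values: μ₀ ± z_0.025×SE = 138 ± 1.960×2.1553
Acceptance region: (133.7756, 142.2244)
Under H₁ (μ = 142): z_high = (142.2244 - 142)/2.1553 = 0.1041, z_low = (133.7756 - 142)/2.1553 = -3.8159
β = P(not reject | H₁) = Φ(0.1041) - Φ(-3.8159) ≈ 0.5414

Answer: β ≈ 0.5414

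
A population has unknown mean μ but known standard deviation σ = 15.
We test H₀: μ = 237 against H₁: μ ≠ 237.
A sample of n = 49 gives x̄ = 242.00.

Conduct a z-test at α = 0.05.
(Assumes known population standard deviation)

Standard error: SE = σ/√n = 15/√49 = 2.1429
z-statistic: z = (x̄ - μ₀)/SE = (242.00 - 237)/2.1429 = 2.3333
Critical value: ±1.960
p-value = 0.0196
Decision: reject H₀

Answer: z = 2.3333, reject H₀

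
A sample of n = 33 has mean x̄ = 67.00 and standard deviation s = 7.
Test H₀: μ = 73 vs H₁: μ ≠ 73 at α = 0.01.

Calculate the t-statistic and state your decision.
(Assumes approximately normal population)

Answer: t = -4.9241, reject H₀

Derivation:
df = n - 1 = 32
SE = s/√n = 7/√33 = 1.2185
t = (x̄ - μ₀)/SE = (67.00 - 73)/1.2185 = -4.9241
Critical value: t_{0.005,32} = ±2.738
p-value < 0.0001
Decision: reject H₀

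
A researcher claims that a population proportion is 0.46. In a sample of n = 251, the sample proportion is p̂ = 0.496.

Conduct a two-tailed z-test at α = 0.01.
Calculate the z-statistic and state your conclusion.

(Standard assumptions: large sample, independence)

Answer: z = 1.1443, fail to reject H₀

Derivation:
H₀: p = 0.46, H₁: p ≠ 0.46
Standard error: SE = √(p₀(1-p₀)/n) = √(0.46×0.54/251) = 0.031459
z-statistic: z = (p̂ - p₀)/SE = (0.496 - 0.46)/0.031459 = 1.1443
Critical value: z_0.005 = ±2.576
p-value = 0.2525
Decision: fail to reject H₀ at α = 0.01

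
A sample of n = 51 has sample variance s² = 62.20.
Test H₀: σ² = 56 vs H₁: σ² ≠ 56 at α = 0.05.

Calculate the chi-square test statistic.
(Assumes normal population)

df = n - 1 = 50
χ² = (n-1)s²/σ₀² = 50×62.20/56 = 55.5357
Critical values: χ²_{0.975,50} = 32.357, χ²_{0.025,50} = 71.420
Rejection region: χ² < 32.357 or χ² > 71.420
Decision: fail to reject H₀

Answer: χ² = 55.5357, fail to reject H₀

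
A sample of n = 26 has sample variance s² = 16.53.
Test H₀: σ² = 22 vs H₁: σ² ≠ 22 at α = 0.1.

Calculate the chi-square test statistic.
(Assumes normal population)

Answer: χ² = 18.7841, fail to reject H₀

Derivation:
df = n - 1 = 25
χ² = (n-1)s²/σ₀² = 25×16.53/22 = 18.7841
Critical values: χ²_{0.95,25} = 14.611, χ²_{0.05,25} = 37.652
Rejection region: χ² < 14.611 or χ² > 37.652
Decision: fail to reject H₀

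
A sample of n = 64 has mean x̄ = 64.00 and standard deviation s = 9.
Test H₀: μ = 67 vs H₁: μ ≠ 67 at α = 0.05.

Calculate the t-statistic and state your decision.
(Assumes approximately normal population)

df = n - 1 = 63
SE = s/√n = 9/√64 = 1.1250
t = (x̄ - μ₀)/SE = (64.00 - 67)/1.1250 = -2.6667
Critical value: t_{0.025,63} = ±1.998
p-value ≈ 0.0097
Decision: reject H₀

Answer: t = -2.6667, reject H₀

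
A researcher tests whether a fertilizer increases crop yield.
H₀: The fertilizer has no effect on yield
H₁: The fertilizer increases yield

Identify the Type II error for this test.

A Type I error (probability α) occurs when we reject a true H₀.
A Type II error (probability β) occurs when we fail to reject a false H₀.

Answer: Failing to recommend an effective fertilizer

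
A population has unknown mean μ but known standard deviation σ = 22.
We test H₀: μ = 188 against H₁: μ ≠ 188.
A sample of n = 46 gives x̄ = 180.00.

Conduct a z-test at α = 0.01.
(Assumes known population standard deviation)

Standard error: SE = σ/√n = 22/√46 = 3.2437
z-statistic: z = (x̄ - μ₀)/SE = (180.00 - 188)/3.2437 = -2.4663
Critical value: ±2.576
p-value = 0.0137
Decision: fail to reject H₀

Answer: z = -2.4663, fail to reject H₀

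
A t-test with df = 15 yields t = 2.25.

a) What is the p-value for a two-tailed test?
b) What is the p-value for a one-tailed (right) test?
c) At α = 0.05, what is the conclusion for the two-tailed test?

Answer: a) 0.0399, b) 0.0199, c) reject H₀

Derivation:
Using t-distribution with df = 15:
a) Two-tailed: p = 2×P(T > 2.25) = 0.0399
b) One-tailed: p = P(T > 2.25) = 0.0199
c) 0.0399 < 0.05, reject H₀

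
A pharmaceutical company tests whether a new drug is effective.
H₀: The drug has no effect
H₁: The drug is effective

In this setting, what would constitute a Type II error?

Type I error: rejecting H₀ when it is actually true (false positive).
Type II error: failing to reject H₀ when H₁ is actually true (false negative).

Answer: Failing to detect the drug's effect when it actually works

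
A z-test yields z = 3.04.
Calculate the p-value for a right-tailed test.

For z = 3.04:
p = P(Z > 3.04) = 1 - Φ(3.04) = 0.0012

Answer: p-value ≈ 0.0012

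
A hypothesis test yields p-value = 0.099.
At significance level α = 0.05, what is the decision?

Answer: fail to reject H₀

Derivation:
Compare p-value to α:
0.099 ≥ 0.05
Decision: fail to reject H₀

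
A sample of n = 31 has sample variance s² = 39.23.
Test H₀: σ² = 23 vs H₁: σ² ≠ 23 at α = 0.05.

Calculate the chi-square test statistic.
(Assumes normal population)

df = n - 1 = 30
χ² = (n-1)s²/σ₀² = 30×39.23/23 = 51.1696
Critical values: χ²_{0.975,30} = 16.791, χ²_{0.025,30} = 46.979
Rejection region: χ² < 16.791 or χ² > 46.979
Decision: reject H₀

Answer: χ² = 51.1696, reject H₀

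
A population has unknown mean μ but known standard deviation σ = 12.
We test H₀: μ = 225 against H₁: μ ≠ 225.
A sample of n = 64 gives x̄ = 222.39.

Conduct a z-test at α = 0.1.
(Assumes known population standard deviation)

Answer: z = -1.7400, reject H₀

Derivation:
Standard error: SE = σ/√n = 12/√64 = 1.5000
z-statistic: z = (x̄ - μ₀)/SE = (222.39 - 225)/1.5000 = -1.7400
Critical value: ±1.645
p-value = 0.0819
Decision: reject H₀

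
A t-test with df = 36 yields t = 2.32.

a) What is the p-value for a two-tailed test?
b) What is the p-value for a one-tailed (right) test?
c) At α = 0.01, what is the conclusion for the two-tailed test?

Answer: a) 0.0261, b) 0.0131, c) fail to reject H₀

Derivation:
Using t-distribution with df = 36:
a) Two-tailed: p = 2×P(T > 2.32) = 0.0261
b) One-tailed: p = P(T > 2.32) = 0.0131
c) 0.0261 ≥ 0.01, fail to reject H₀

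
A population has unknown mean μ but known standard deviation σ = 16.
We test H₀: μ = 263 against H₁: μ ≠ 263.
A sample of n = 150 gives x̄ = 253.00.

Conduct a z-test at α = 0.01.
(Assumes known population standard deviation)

Standard error: SE = σ/√n = 16/√150 = 1.3064
z-statistic: z = (x̄ - μ₀)/SE = (253.00 - 263)/1.3064 = -7.6546
Critical value: ±2.576
p-value < 0.0001
Decision: reject H₀

Answer: z = -7.6546, reject H₀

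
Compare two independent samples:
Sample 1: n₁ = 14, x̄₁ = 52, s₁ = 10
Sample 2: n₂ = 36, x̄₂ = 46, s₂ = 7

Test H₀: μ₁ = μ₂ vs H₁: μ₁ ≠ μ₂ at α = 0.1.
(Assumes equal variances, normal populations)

Answer: t = 2.4036, reject H₀

Derivation:
Pooled variance: s²_p = [13×10² + 35×7²]/(48) = 62.8125
s_p = 7.9254
SE = s_p×√(1/n₁ + 1/n₂) = 7.9254×√(1/14 + 1/36) = 2.4963
t = (x̄₁ - x̄₂)/SE = (52 - 46)/2.4963 = 2.4036
df = 48, t-critical = ±1.677
Decision: reject H₀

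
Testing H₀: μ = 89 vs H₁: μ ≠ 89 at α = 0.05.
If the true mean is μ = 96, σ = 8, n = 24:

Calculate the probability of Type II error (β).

Answer: β ≈ 0.0100

Derivation:
SE = σ/√n = 8/√24 = 1.6330
Critical values: μ₀ ± z_0.025×SE = 89 ± 1.960×1.6330
Acceptance region: (85.7993, 92.2007)
Under H₁ (μ = 96): z_high = (92.2007 - 96)/1.6330 = -2.3266, z_low = (85.7993 - 96)/1.6330 = -6.2466
β = P(not reject | H₁) = Φ(-2.3266) - Φ(-6.2466) ≈ 0.0100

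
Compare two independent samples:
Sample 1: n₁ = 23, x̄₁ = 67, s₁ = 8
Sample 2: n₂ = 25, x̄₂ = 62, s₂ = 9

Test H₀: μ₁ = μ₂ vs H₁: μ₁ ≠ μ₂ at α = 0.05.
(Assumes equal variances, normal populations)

Pooled variance: s²_p = [22×8² + 24×9²]/(46) = 72.8696
s_p = 8.5364
SE = s_p×√(1/n₁ + 1/n₂) = 8.5364×√(1/23 + 1/25) = 2.4664
t = (x̄₁ - x̄₂)/SE = (67 - 62)/2.4664 = 2.0272
df = 46, t-critical = ±2.013
Decision: reject H₀

Answer: t = 2.0272, reject H₀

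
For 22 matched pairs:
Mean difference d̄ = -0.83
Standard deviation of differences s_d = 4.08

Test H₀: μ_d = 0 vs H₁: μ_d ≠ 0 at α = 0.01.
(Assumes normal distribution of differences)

df = n - 1 = 21
SE = s_d/√n = 4.08/√22 = 0.8699
t = d̄/SE = -0.83/0.8699 = -0.9541
Critical value: t_{0.005,21} = ±2.831
p-value ≈ 0.3509
Decision: fail to reject H₀

Answer: t = -0.9541, fail to reject H₀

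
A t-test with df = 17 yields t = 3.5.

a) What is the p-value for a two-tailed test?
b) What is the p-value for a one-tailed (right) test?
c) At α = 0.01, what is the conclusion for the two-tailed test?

Using t-distribution with df = 17:
a) Two-tailed: p = 2×P(T > 3.5) = 0.0027
b) One-tailed: p = P(T > 3.5) = 0.0014
c) 0.0027 < 0.01, reject H₀

Answer: a) 0.0027, b) 0.0014, c) reject H₀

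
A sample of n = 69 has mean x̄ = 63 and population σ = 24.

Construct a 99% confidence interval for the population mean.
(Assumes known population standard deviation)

Confidence level: 99%, α = 0.01
z_0.005 = 2.576
SE = σ/√n = 24/√69 = 2.8893
Margin of error = 2.576 × 2.8893 = 7.4428
CI: x̄ ± margin = 63 ± 7.4428
CI: (55.5572, 70.4428)

Answer: (55.5572, 70.4428)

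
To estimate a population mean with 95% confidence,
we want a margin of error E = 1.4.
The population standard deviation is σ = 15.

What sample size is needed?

Answer: n = 441

Derivation:
z_0.025 = 1.960
n = (z×σ/E)² = (1.960×15/1.4)²
n = 441.0000
Already a whole number: n = 441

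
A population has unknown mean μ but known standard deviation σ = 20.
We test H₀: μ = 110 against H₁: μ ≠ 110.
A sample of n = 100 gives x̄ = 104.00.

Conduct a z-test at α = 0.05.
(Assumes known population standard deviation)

Standard error: SE = σ/√n = 20/√100 = 2.0000
z-statistic: z = (x̄ - μ₀)/SE = (104.00 - 110)/2.0000 = -3.0000
Critical value: ±1.960
p-value = 0.0027
Decision: reject H₀

Answer: z = -3.0000, reject H₀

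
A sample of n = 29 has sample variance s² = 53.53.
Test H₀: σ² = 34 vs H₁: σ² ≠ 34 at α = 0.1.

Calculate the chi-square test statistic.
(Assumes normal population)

df = n - 1 = 28
χ² = (n-1)s²/σ₀² = 28×53.53/34 = 44.0835
Critical values: χ²_{0.95,28} = 16.928, χ²_{0.05,28} = 41.337
Rejection region: χ² < 16.928 or χ² > 41.337
Decision: reject H₀

Answer: χ² = 44.0835, reject H₀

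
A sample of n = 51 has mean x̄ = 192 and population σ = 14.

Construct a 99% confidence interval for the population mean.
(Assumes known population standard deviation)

Answer: (186.9500, 197.0500)

Derivation:
Confidence level: 99%, α = 0.01
z_0.005 = 2.576
SE = σ/√n = 14/√51 = 1.9604
Margin of error = 2.576 × 1.9604 = 5.0500
CI: x̄ ± margin = 192 ± 5.0500
CI: (186.9500, 197.0500)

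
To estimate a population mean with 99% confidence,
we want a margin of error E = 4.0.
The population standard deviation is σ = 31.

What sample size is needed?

z_0.005 = 2.576
n = (z×σ/E)² = (2.576×31/4.0)²
n = 398.5613
Round up: n = 399

Answer: n = 399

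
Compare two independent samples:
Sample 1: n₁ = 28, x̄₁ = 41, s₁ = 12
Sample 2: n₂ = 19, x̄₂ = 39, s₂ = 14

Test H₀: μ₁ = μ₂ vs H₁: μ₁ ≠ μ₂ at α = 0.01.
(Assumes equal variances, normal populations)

Pooled variance: s²_p = [27×12² + 18×14²]/(45) = 164.8000
s_p = 12.8374
SE = s_p×√(1/n₁ + 1/n₂) = 12.8374×√(1/28 + 1/19) = 3.8157
t = (x̄₁ - x̄₂)/SE = (41 - 39)/3.8157 = 0.5242
df = 45, t-critical = ±2.690
Decision: fail to reject H₀

Answer: t = 0.5242, fail to reject H₀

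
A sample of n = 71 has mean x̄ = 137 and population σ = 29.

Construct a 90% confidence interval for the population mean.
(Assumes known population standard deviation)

Confidence level: 90%, α = 0.1
z_0.05 = 1.645
SE = σ/√n = 29/√71 = 3.4417
Margin of error = 1.645 × 3.4417 = 5.6616
CI: x̄ ± margin = 137 ± 5.6616
CI: (131.3384, 142.6616)

Answer: (131.3384, 142.6616)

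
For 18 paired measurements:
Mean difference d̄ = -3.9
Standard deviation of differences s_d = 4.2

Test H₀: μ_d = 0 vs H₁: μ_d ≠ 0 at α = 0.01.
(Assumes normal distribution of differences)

df = n - 1 = 17
SE = s_d/√n = 4.2/√18 = 0.9899
t = d̄/SE = -3.9/0.9899 = -3.9398
Critical value: t_{0.005,17} = ±2.898
p-value ≈ 0.0011
Decision: reject H₀

Answer: t = -3.9398, reject H₀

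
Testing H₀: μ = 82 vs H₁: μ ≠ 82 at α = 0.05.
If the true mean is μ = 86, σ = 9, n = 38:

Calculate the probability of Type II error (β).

SE = σ/√n = 9/√38 = 1.4600
Critical values: μ₀ ± z_0.025×SE = 82 ± 1.960×1.4600
Acceptance region: (79.1384, 84.8616)
Under H₁ (μ = 86): z_high = (84.8616 - 86)/1.4600 = -0.7797, z_low = (79.1384 - 86)/1.4600 = -4.6997
β = P(not reject | H₁) = Φ(-0.7797) - Φ(-4.6997) ≈ 0.2178

Answer: β ≈ 0.2178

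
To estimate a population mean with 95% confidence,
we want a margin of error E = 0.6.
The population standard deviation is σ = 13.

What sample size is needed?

z_0.025 = 1.960
n = (z×σ/E)² = (1.960×13/0.6)²
n = 1803.4178
Round up: n = 1804

Answer: n = 1804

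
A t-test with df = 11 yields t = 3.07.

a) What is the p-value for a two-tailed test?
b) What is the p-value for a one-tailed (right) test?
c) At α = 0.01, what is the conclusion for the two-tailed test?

Using t-distribution with df = 11:
a) Two-tailed: p = 2×P(T > 3.07) = 0.0107
b) One-tailed: p = P(T > 3.07) = 0.0053
c) 0.0107 ≥ 0.01, fail to reject H₀

Answer: a) 0.0107, b) 0.0053, c) fail to reject H₀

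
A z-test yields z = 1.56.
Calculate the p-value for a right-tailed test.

Answer: p-value ≈ 0.0594

Derivation:
For z = 1.56:
p = P(Z > 1.56) = 1 - Φ(1.56) = 0.0594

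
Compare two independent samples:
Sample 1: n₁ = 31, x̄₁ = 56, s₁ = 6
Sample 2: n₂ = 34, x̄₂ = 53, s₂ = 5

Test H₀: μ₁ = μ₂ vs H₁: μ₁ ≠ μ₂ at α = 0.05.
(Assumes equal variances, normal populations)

Pooled variance: s²_p = [30×6² + 33×5²]/(63) = 30.2381
s_p = 5.4989
SE = s_p×√(1/n₁ + 1/n₂) = 5.4989×√(1/31 + 1/34) = 1.3656
t = (x̄₁ - x̄₂)/SE = (56 - 53)/1.3656 = 2.1968
df = 63, t-critical = ±1.998
Decision: reject H₀

Answer: t = 2.1968, reject H₀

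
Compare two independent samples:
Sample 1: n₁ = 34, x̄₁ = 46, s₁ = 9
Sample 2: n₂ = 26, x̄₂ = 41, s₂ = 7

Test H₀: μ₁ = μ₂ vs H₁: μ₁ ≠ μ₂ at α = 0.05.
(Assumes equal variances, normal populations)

Answer: t = 2.3410, reject H₀

Derivation:
Pooled variance: s²_p = [33×9² + 25×7²]/(58) = 67.2069
s_p = 8.1980
SE = s_p×√(1/n₁ + 1/n₂) = 8.1980×√(1/34 + 1/26) = 2.1358
t = (x̄₁ - x̄₂)/SE = (46 - 41)/2.1358 = 2.3410
df = 58, t-critical = ±2.002
Decision: reject H₀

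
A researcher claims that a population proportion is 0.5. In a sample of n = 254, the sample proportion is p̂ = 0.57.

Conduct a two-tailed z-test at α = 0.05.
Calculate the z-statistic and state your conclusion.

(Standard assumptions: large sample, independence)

Answer: z = 2.2312, reject H₀

Derivation:
H₀: p = 0.5, H₁: p ≠ 0.5
Standard error: SE = √(p₀(1-p₀)/n) = √(0.5×0.5/254) = 0.031373
z-statistic: z = (p̂ - p₀)/SE = (0.57 - 0.5)/0.031373 = 2.2312
Critical value: z_0.025 = ±1.960
p-value = 0.0257
Decision: reject H₀ at α = 0.05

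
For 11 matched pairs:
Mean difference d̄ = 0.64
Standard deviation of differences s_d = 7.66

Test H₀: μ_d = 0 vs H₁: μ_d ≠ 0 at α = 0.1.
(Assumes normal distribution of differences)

Answer: t = 0.2771, fail to reject H₀

Derivation:
df = n - 1 = 10
SE = s_d/√n = 7.66/√11 = 2.3096
t = d̄/SE = 0.64/2.3096 = 0.2771
Critical value: t_{0.05,10} = ±1.812
p-value ≈ 0.7873
Decision: fail to reject H₀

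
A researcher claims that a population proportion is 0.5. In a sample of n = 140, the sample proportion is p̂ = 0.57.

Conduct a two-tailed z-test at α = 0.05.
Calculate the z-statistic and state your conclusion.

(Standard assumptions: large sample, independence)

H₀: p = 0.5, H₁: p ≠ 0.5
Standard error: SE = √(p₀(1-p₀)/n) = √(0.5×0.5/140) = 0.042258
z-statistic: z = (p̂ - p₀)/SE = (0.57 - 0.5)/0.042258 = 1.6565
Critical value: z_0.025 = ±1.960
p-value = 0.0976
Decision: fail to reject H₀ at α = 0.05

Answer: z = 1.6565, fail to reject H₀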